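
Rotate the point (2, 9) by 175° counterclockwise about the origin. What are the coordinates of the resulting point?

Rotation matrix for 175°: [[cos 175°, -sin 175°], [sin 175°, cos 175°]] ≈ [[-0.996195, -0.087156], [0.087156, -0.996195]]
[[-0.996195, -0.087156], [0.087156, -0.996195]] × [2, 9]ᵀ ≈ [-2.7768, -8.7914]ᵀ
Result: (-2.7768, -8.7914)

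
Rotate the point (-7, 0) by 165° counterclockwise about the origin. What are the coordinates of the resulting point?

Rotation matrix for 165°: [[cos 165°, -sin 165°], [sin 165°, cos 165°]] ≈ [[-0.965926, -0.258819], [0.258819, -0.965926]]
[[-0.965926, -0.258819], [0.258819, -0.965926]] × [-7, 0]ᵀ ≈ [6.7615, -1.8117]ᵀ
Result: (6.7615, -1.8117)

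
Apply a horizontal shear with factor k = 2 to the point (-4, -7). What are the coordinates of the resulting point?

Shear matrix for horizontal shear with factor k = 2:
[[1, 2], [0, 1]]
Result: (-4, -7) → (-18, -7)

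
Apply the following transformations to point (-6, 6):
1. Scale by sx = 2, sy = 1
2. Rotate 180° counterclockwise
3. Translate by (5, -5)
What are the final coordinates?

Step 1: Scale → (-12, 6)
Step 2: Rotate 180° → (12, -6)
Step 3: Translate → (17, -11)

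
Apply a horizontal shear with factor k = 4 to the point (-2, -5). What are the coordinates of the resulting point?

Shear matrix for horizontal shear with factor k = 4:
[[1, 4], [0, 1]]
Result: (-2, -5) → (-22, -5)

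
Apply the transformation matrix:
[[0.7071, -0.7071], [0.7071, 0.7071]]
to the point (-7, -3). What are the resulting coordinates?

Matrix multiplication:
[[0.7071, -0.7071], [0.7071, 0.7071]] × [-7, -3]ᵀ
= [(0.7071)(-7) + (-0.7071)(-3), (0.7071)(-7) + (0.7071)(-3)]ᵀ
= [-2.8284, -7.0710]ᵀ
Result: (-2.8284, -7.0710)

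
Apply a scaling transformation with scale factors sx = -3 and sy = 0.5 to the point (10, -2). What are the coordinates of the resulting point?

Scaling matrix:
[[-3, 0], [0, 0.50]]
Result: (10 × -3, -2 × 0.5) = (-30, -1)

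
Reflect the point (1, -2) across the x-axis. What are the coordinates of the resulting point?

Reflection across x-axis: (1, -2) → (1, 2)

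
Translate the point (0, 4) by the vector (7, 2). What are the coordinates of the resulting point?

Translation by (7, 2) (homogeneous matrix [[1, 0, 7], [0, 1, 2], [0, 0, 1]]):
x' = 0 + 7 = 7
y' = 4 + 2 = 6
Result: (7, 6)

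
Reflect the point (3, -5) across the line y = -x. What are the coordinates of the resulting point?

Reflection across line y = -x: (3, -5) → (5, -3)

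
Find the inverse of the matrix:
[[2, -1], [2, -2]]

For [[a,b],[c,d]], inverse = (1/det)·[[d,-b],[-c,a]]
det = (2)(-2) - (-1)(2) = -4 - -2 = -2
Inverse = (1/-2)·[[-2, 1], [-2, 2]]
= [[1, -1/2], [1, -1]]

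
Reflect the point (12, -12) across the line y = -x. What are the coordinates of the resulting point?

Reflection across line y = -x: (12, -12) → (12, -12)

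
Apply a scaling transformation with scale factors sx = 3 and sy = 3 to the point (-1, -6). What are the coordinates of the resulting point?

Scaling matrix:
[[3, 0], [0, 3]]
Result: (-1 × 3, -6 × 3) = (-3, -18)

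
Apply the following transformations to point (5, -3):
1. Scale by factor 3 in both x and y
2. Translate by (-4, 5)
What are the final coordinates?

Step 1: Scale (5, -3) by 3 → (15, -9)
Step 2: Translate by (-4, 5) → (11, -4)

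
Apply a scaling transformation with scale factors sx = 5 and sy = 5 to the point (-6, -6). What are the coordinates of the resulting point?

Scaling matrix:
[[5, 0], [0, 5]]
Result: (-6 × 5, -6 × 5) = (-30, -30)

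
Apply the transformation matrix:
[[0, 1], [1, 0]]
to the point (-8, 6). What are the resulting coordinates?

Matrix multiplication:
[[0, 1], [1, 0]] × [-8, 6]ᵀ
= [(0)(-8) + (1)(6), (1)(-8) + (0)(6)]ᵀ
= [6, -8]ᵀ
Result: (6, -8)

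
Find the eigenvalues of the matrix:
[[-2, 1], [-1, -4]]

Characteristic equation: det(A - λI) = 0
λ² - (trace)λ + (det) = 0
trace = -2 + -4 = -6, det = (-2)(-4) - (1)(-1) = 9
λ² - (-6)λ + (9) = 0
λ = (-6 ± √((-6)² - 4·(9))) / 2 = (-6 ± √0) / 2
Solving: λ = -3, -3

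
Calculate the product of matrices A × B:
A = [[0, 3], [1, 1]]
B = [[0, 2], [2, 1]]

Matrix multiplication:
C[0][0] = 0×0 + 3×2 = 6
C[0][1] = 0×2 + 3×1 = 3
C[1][0] = 1×0 + 1×2 = 2
C[1][1] = 1×2 + 1×1 = 3
Result: [[6, 3], [2, 3]]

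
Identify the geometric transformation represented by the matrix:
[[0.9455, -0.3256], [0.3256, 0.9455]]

This matrix represents: rotation by 19° counterclockwise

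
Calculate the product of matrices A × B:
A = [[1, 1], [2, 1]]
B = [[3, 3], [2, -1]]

Matrix multiplication:
C[0][0] = 1×3 + 1×2 = 5
C[0][1] = 1×3 + 1×-1 = 2
C[1][0] = 2×3 + 1×2 = 8
C[1][1] = 2×3 + 1×-1 = 5
Result: [[5, 2], [8, 5]]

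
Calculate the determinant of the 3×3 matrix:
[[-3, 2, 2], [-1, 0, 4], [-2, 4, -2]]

Expansion along first row:
det = -3·det([[0,4],[4,-2]]) - 2·det([[-1,4],[-2,-2]]) + 2·det([[-1,0],[-2,4]])
    = -3·(0·-2 - 4·4) - 2·(-1·-2 - 4·-2) + 2·(-1·4 - 0·-2)
    = -3·-16 - 2·10 + 2·-4
    = 48 + -20 + -8 = 20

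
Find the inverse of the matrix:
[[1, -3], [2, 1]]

For [[a,b],[c,d]], inverse = (1/det)·[[d,-b],[-c,a]]
det = (1)(1) - (-3)(2) = 1 - -6 = 7
Inverse = (1/7)·[[1, 3], [-2, 1]]
= [[1/7, 3/7], [-2/7, 1/7]]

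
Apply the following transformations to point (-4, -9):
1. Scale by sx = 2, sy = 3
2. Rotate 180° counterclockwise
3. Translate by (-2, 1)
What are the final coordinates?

Step 1: Scale → (-8, -27)
Step 2: Rotate 180° → (8, 27)
Step 3: Translate → (6, 28)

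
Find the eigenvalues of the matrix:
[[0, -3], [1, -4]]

Characteristic equation: det(A - λI) = 0
λ² - (trace)λ + (det) = 0
trace = 0 + -4 = -4, det = (0)(-4) - (-3)(1) = 3
λ² - (-4)λ + (3) = 0
λ = (-4 ± √((-4)² - 4·(3))) / 2 = (-4 ± √4) / 2
Solving: λ = -3, -1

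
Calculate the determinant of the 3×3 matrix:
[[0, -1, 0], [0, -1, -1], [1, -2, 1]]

Expansion along first row:
det = 0·det([[-1,-1],[-2,1]]) - -1·det([[0,-1],[1,1]]) + 0·det([[0,-1],[1,-2]])
    = 0·(-1·1 - -1·-2) - -1·(0·1 - -1·1) + 0·(0·-2 - -1·1)
    = 0·-3 - -1·1 + 0·1
    = 0 + 1 + 0 = 1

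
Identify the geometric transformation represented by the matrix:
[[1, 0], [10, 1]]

This matrix represents: vertical shear with factor 10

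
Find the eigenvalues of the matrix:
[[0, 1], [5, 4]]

Characteristic equation: det(A - λI) = 0
λ² - (trace)λ + (det) = 0
trace = 0 + 4 = 4, det = (0)(4) - (1)(5) = -5
λ² - (4)λ + (-5) = 0
λ = (4 ± √((4)² - 4·(-5))) / 2 = (4 ± √36) / 2
Solving: λ = -1, 5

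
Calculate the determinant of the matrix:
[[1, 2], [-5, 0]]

For a 2×2 matrix [[a, b], [c, d]], det = ad - bc
det = (1)(0) - (2)(-5) = 0 - -10 = 10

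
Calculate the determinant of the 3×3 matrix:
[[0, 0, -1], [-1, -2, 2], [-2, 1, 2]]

Expansion along first row:
det = 0·det([[-2,2],[1,2]]) - 0·det([[-1,2],[-2,2]]) + -1·det([[-1,-2],[-2,1]])
    = 0·(-2·2 - 2·1) - 0·(-1·2 - 2·-2) + -1·(-1·1 - -2·-2)
    = 0·-6 - 0·2 + -1·-5
    = 0 + 0 + 5 = 5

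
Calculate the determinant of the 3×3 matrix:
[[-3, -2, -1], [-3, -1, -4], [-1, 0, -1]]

Expansion along first row:
det = -3·det([[-1,-4],[0,-1]]) - -2·det([[-3,-4],[-1,-1]]) + -1·det([[-3,-1],[-1,0]])
    = -3·(-1·-1 - -4·0) - -2·(-3·-1 - -4·-1) + -1·(-3·0 - -1·-1)
    = -3·1 - -2·-1 + -1·-1
    = -3 + -2 + 1 = -4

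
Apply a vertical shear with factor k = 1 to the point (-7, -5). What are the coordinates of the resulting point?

Shear matrix for vertical shear with factor k = 1:
[[1, 0], [1, 1]]
Result: (-7, -5) → (-7, -12)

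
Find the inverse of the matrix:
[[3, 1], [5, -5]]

For [[a,b],[c,d]], inverse = (1/det)·[[d,-b],[-c,a]]
det = (3)(-5) - (1)(5) = -15 - 5 = -20
Inverse = (1/-20)·[[-5, -1], [-5, 3]]
= [[1/4, 1/20], [1/4, -3/20]]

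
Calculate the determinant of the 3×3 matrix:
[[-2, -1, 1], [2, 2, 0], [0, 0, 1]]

Expansion along first row:
det = -2·det([[2,0],[0,1]]) - -1·det([[2,0],[0,1]]) + 1·det([[2,2],[0,0]])
    = -2·(2·1 - 0·0) - -1·(2·1 - 0·0) + 1·(2·0 - 2·0)
    = -2·2 - -1·2 + 1·0
    = -4 + 2 + 0 = -2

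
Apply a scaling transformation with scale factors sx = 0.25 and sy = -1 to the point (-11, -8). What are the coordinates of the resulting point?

Scaling matrix:
[[0.25, 0], [0, -1]]
Result: (-11 × 0.25, -8 × -1) = (-2.75, 8)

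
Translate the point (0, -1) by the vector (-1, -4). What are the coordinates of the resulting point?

Translation by (-1, -4) (homogeneous matrix [[1, 0, -1], [0, 1, -4], [0, 0, 1]]):
x' = 0 + -1 = -1
y' = -1 + -4 = -5
Result: (-1, -5)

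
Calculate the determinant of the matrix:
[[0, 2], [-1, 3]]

For a 2×2 matrix [[a, b], [c, d]], det = ad - bc
det = (0)(3) - (2)(-1) = 0 - -2 = 2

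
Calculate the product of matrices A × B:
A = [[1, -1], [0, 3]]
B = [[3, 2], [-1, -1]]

Matrix multiplication:
C[0][0] = 1×3 + -1×-1 = 4
C[0][1] = 1×2 + -1×-1 = 3
C[1][0] = 0×3 + 3×-1 = -3
C[1][1] = 0×2 + 3×-1 = -3
Result: [[4, 3], [-3, -3]]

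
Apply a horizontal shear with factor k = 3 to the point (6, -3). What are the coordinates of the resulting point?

Shear matrix for horizontal shear with factor k = 3:
[[1, 3], [0, 1]]
Result: (6, -3) → (-3, -3)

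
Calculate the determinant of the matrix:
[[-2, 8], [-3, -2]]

For a 2×2 matrix [[a, b], [c, d]], det = ad - bc
det = (-2)(-2) - (8)(-3) = 4 - -24 = 28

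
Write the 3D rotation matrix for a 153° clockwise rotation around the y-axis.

Rotation matrix for clockwise 153° around y-axis:
A clockwise rotation by 153° is a counterclockwise rotation by -153°.
cos(-153°) = -0.8910, sin(-153°) = -0.4540
Result: [[-0.8910, 0, -0.4540], [0, 1, 0], [0.4540, 0, -0.8910]]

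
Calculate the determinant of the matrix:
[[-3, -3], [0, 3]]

For a 2×2 matrix [[a, b], [c, d]], det = ad - bc
det = (-3)(3) - (-3)(0) = -9 - 0 = -9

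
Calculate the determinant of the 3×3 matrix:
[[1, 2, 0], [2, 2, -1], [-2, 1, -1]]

Expansion along first row:
det = 1·det([[2,-1],[1,-1]]) - 2·det([[2,-1],[-2,-1]]) + 0·det([[2,2],[-2,1]])
    = 1·(2·-1 - -1·1) - 2·(2·-1 - -1·-2) + 0·(2·1 - 2·-2)
    = 1·-1 - 2·-4 + 0·6
    = -1 + 8 + 0 = 7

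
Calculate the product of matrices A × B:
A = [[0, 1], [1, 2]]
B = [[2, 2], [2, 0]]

Matrix multiplication:
C[0][0] = 0×2 + 1×2 = 2
C[0][1] = 0×2 + 1×0 = 0
C[1][0] = 1×2 + 2×2 = 6
C[1][1] = 1×2 + 2×0 = 2
Result: [[2, 0], [6, 2]]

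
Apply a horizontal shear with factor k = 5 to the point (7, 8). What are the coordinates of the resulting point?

Shear matrix for horizontal shear with factor k = 5:
[[1, 5], [0, 1]]
Result: (7, 8) → (47, 8)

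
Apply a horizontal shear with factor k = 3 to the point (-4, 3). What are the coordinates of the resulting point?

Shear matrix for horizontal shear with factor k = 3:
[[1, 3], [0, 1]]
Result: (-4, 3) → (5, 3)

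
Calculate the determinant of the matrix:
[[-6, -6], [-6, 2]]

For a 2×2 matrix [[a, b], [c, d]], det = ad - bc
det = (-6)(2) - (-6)(-6) = -12 - 36 = -48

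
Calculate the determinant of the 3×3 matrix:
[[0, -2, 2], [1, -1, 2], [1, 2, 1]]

Expansion along first row:
det = 0·det([[-1,2],[2,1]]) - -2·det([[1,2],[1,1]]) + 2·det([[1,-1],[1,2]])
    = 0·(-1·1 - 2·2) - -2·(1·1 - 2·1) + 2·(1·2 - -1·1)
    = 0·-5 - -2·-1 + 2·3
    = 0 + -2 + 6 = 4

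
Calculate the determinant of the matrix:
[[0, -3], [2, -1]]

For a 2×2 matrix [[a, b], [c, d]], det = ad - bc
det = (0)(-1) - (-3)(2) = 0 - -6 = 6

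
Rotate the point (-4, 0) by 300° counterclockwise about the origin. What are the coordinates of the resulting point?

Rotation matrix for 300°: [[cos 300°, -sin 300°], [sin 300°, cos 300°]] ≈ [[0.500000, 0.866025], [-0.866025, 0.500000]]
[[0.500000, 0.866025], [-0.866025, 0.500000]] × [-4, 0]ᵀ ≈ [-2, 3.4641]ᵀ
Result: (-2, 3.4641)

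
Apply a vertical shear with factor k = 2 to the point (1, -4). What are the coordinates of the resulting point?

Shear matrix for vertical shear with factor k = 2:
[[1, 0], [2, 1]]
Result: (1, -4) → (1, -2)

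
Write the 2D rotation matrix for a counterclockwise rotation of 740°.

Rotation matrix formula: [[cos θ, -sin θ], [sin θ, cos θ]]
For θ = 740°:
cos(740°) = 0.9397
sin(740°) = 0.3420
Result: [[0.9397, -0.3420], [0.3420, 0.9397]]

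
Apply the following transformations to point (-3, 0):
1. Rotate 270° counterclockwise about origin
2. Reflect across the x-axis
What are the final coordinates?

Step 1: Rotate 270° → (0, 3)
Step 2: Reflect across x-axis → (0, -3)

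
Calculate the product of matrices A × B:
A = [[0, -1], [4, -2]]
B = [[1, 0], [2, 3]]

Matrix multiplication:
C[0][0] = 0×1 + -1×2 = -2
C[0][1] = 0×0 + -1×3 = -3
C[1][0] = 4×1 + -2×2 = 0
C[1][1] = 4×0 + -2×3 = -6
Result: [[-2, -3], [0, -6]]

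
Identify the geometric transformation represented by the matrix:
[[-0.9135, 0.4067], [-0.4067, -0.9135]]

This matrix represents: rotation by 204° counterclockwise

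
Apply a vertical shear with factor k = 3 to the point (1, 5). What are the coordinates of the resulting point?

Shear matrix for vertical shear with factor k = 3:
[[1, 0], [3, 1]]
Result: (1, 5) → (1, 8)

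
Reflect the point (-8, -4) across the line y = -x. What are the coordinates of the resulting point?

Reflection across line y = -x: (-8, -4) → (4, 8)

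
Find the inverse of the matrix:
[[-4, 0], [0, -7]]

For [[a,b],[c,d]], inverse = (1/det)·[[d,-b],[-c,a]]
det = (-4)(-7) - (0)(0) = 28 - 0 = 28
Inverse = (1/28)·[[-7, 0], [0, -4]]
= [[-1/4, 0], [0, -1/7]]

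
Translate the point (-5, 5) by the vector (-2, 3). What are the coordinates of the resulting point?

Translation by (-2, 3) (homogeneous matrix [[1, 0, -2], [0, 1, 3], [0, 0, 1]]):
x' = -5 + -2 = -7
y' = 5 + 3 = 8
Result: (-7, 8)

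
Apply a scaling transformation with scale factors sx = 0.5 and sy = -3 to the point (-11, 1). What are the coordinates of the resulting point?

Scaling matrix:
[[0.50, 0], [0, -3]]
Result: (-11 × 0.5, 1 × -3) = (-5.5, -3)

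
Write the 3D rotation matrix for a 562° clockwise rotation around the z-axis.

Rotation matrix for clockwise 562° around z-axis:
A clockwise rotation by 562° is a counterclockwise rotation by -562°.
cos(-562°) = -0.9272, sin(-562°) = 0.3746
Result: [[-0.9272, -0.3746, 0], [0.3746, -0.9272, 0], [0, 0, 1]]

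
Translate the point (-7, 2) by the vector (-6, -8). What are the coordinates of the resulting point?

Translation by (-6, -8) (homogeneous matrix [[1, 0, -6], [0, 1, -8], [0, 0, 1]]):
x' = -7 + -6 = -13
y' = 2 + -8 = -6
Result: (-13, -6)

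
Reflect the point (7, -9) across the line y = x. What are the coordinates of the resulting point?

Reflection across line y = x: (7, -9) → (-9, 7)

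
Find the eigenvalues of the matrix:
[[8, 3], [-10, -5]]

Characteristic equation: det(A - λI) = 0
λ² - (trace)λ + (det) = 0
trace = 8 + -5 = 3, det = (8)(-5) - (3)(-10) = -10
λ² - (3)λ + (-10) = 0
λ = (3 ± √((3)² - 4·(-10))) / 2 = (3 ± √49) / 2
Solving: λ = -2, 5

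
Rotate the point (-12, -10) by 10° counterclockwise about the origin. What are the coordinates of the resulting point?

Rotation matrix for 10°: [[cos 10°, -sin 10°], [sin 10°, cos 10°]] ≈ [[0.984808, -0.173648], [0.173648, 0.984808]]
[[0.984808, -0.173648], [0.173648, 0.984808]] × [-12, -10]ᵀ ≈ [-10.0812, -11.9319]ᵀ
Result: (-10.0812, -11.9319)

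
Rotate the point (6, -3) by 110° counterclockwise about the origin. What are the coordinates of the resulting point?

Rotation matrix for 110°: [[cos 110°, -sin 110°], [sin 110°, cos 110°]] ≈ [[-0.342020, -0.939693], [0.939693, -0.342020]]
[[-0.342020, -0.939693], [0.939693, -0.342020]] × [6, -3]ᵀ ≈ [0.7670, 6.6642]ᵀ
Result: (0.7670, 6.6642)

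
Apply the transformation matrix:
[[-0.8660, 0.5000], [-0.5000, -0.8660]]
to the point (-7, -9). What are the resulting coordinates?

Matrix multiplication:
[[-0.8660, 0.5000], [-0.5000, -0.8660]] × [-7, -9]ᵀ
= [(-0.8660)(-7) + (0.5000)(-9), (-0.5000)(-7) + (-0.8660)(-9)]ᵀ
= [1.5620, 11.2940]ᵀ
Result: (1.5620, 11.2940)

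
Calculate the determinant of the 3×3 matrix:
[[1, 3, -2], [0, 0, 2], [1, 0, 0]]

Expansion along first row:
det = 1·det([[0,2],[0,0]]) - 3·det([[0,2],[1,0]]) + -2·det([[0,0],[1,0]])
    = 1·(0·0 - 2·0) - 3·(0·0 - 2·1) + -2·(0·0 - 0·1)
    = 1·0 - 3·-2 + -2·0
    = 0 + 6 + 0 = 6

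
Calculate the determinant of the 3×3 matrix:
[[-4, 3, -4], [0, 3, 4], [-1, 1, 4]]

Expansion along first row:
det = -4·det([[3,4],[1,4]]) - 3·det([[0,4],[-1,4]]) + -4·det([[0,3],[-1,1]])
    = -4·(3·4 - 4·1) - 3·(0·4 - 4·-1) + -4·(0·1 - 3·-1)
    = -4·8 - 3·4 + -4·3
    = -32 + -12 + -12 = -56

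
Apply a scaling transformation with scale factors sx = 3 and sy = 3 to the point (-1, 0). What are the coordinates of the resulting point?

Scaling matrix:
[[3, 0], [0, 3]]
Result: (-1 × 3, 0 × 3) = (-3, 0)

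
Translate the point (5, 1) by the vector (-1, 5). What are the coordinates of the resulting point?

Translation by (-1, 5) (homogeneous matrix [[1, 0, -1], [0, 1, 5], [0, 0, 1]]):
x' = 5 + -1 = 4
y' = 1 + 5 = 6
Result: (4, 6)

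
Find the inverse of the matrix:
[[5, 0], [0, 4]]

For [[a,b],[c,d]], inverse = (1/det)·[[d,-b],[-c,a]]
det = (5)(4) - (0)(0) = 20 - 0 = 20
Inverse = (1/20)·[[4, 0], [0, 5]]
= [[1/5, 0], [0, 1/4]]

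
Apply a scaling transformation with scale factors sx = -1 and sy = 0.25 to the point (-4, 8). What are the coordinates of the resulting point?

Scaling matrix:
[[-1, 0], [0, 0.25]]
Result: (-4 × -1, 8 × 0.25) = (4, 2)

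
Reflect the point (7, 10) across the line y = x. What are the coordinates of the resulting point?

Reflection across line y = x: (7, 10) → (10, 7)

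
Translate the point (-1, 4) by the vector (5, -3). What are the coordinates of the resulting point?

Translation by (5, -3) (homogeneous matrix [[1, 0, 5], [0, 1, -3], [0, 0, 1]]):
x' = -1 + 5 = 4
y' = 4 + -3 = 1
Result: (4, 1)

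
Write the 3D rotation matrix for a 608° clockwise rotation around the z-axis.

Rotation matrix for clockwise 608° around z-axis:
A clockwise rotation by 608° is a counterclockwise rotation by -608°.
cos(-608°) = -0.3746, sin(-608°) = 0.9272
Result: [[-0.3746, -0.9272, 0], [0.9272, -0.3746, 0], [0, 0, 1]]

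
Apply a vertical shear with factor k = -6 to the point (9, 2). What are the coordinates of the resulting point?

Shear matrix for vertical shear with factor k = -6:
[[1, 0], [-6, 1]]
Result: (9, 2) → (9, -52)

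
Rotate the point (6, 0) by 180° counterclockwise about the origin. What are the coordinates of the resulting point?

Rotation matrix for 180°: [[cos 180°, -sin 180°], [sin 180°, cos 180°]] = [[-1, 0], [0, -1]]
[[-1, 0], [0, -1]] × [6, 0]ᵀ = [-6, 0]ᵀ
Result: (-6, 0)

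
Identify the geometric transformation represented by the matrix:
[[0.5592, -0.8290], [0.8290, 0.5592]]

This matrix represents: rotation by 56° counterclockwise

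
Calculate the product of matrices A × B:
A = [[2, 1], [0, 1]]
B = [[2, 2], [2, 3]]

Matrix multiplication:
C[0][0] = 2×2 + 1×2 = 6
C[0][1] = 2×2 + 1×3 = 7
C[1][0] = 0×2 + 1×2 = 2
C[1][1] = 0×2 + 1×3 = 3
Result: [[6, 7], [2, 3]]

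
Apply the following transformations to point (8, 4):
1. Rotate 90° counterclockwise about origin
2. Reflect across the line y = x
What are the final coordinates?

Step 1: Rotate 90° → (-4, 8)
Step 2: Reflect across line y = x → (8, -4)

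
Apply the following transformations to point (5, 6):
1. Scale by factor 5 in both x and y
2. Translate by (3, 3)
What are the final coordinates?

Step 1: Scale (5, 6) by 5 → (25, 30)
Step 2: Translate by (3, 3) → (28, 33)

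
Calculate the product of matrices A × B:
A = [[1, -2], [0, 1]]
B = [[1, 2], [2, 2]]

Matrix multiplication:
C[0][0] = 1×1 + -2×2 = -3
C[0][1] = 1×2 + -2×2 = -2
C[1][0] = 0×1 + 1×2 = 2
C[1][1] = 0×2 + 1×2 = 2
Result: [[-3, -2], [2, 2]]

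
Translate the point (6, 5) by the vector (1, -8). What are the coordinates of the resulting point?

Translation by (1, -8) (homogeneous matrix [[1, 0, 1], [0, 1, -8], [0, 0, 1]]):
x' = 6 + 1 = 7
y' = 5 + -8 = -3
Result: (7, -3)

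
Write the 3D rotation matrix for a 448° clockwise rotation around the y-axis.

Rotation matrix for clockwise 448° around y-axis:
A clockwise rotation by 448° is a counterclockwise rotation by -448°.
cos(-448°) = 0.0349, sin(-448°) = -0.9994
Result: [[0.0349, 0, -0.9994], [0, 1, 0], [0.9994, 0, 0.0349]]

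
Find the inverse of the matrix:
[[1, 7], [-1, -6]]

For [[a,b],[c,d]], inverse = (1/det)·[[d,-b],[-c,a]]
det = (1)(-6) - (7)(-1) = -6 - -7 = 1
Inverse = [[-6, -7], [1, 1]]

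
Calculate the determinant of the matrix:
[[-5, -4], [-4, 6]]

For a 2×2 matrix [[a, b], [c, d]], det = ad - bc
det = (-5)(6) - (-4)(-4) = -30 - 16 = -46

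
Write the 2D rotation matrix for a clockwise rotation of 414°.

Rotation matrix formula: [[cos θ, -sin θ], [sin θ, cos θ]]
A clockwise rotation by 414° is equivalent to a counterclockwise rotation by -414°.
For θ = -414°:
cos(-414°) = 0.5878
sin(-414°) = -0.8090
Result: [[0.5878, 0.8090], [-0.8090, 0.5878]]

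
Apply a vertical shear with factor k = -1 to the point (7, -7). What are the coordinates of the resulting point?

Shear matrix for vertical shear with factor k = -1:
[[1, 0], [-1, 1]]
Result: (7, -7) → (7, -14)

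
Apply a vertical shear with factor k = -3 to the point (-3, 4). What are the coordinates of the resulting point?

Shear matrix for vertical shear with factor k = -3:
[[1, 0], [-3, 1]]
Result: (-3, 4) → (-3, 13)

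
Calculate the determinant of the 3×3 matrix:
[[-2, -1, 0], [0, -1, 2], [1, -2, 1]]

Expansion along first row:
det = -2·det([[-1,2],[-2,1]]) - -1·det([[0,2],[1,1]]) + 0·det([[0,-1],[1,-2]])
    = -2·(-1·1 - 2·-2) - -1·(0·1 - 2·1) + 0·(0·-2 - -1·1)
    = -2·3 - -1·-2 + 0·1
    = -6 + -2 + 0 = -8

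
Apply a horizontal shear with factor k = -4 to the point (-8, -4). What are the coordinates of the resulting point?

Shear matrix for horizontal shear with factor k = -4:
[[1, -4], [0, 1]]
Result: (-8, -4) → (8, -4)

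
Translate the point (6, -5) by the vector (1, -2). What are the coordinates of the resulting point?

Translation by (1, -2) (homogeneous matrix [[1, 0, 1], [0, 1, -2], [0, 0, 1]]):
x' = 6 + 1 = 7
y' = -5 + -2 = -7
Result: (7, -7)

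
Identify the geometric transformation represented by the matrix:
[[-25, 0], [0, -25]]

This matrix represents: uniform scaling by factor -25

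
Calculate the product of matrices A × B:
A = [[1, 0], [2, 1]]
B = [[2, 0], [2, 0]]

Matrix multiplication:
C[0][0] = 1×2 + 0×2 = 2
C[0][1] = 1×0 + 0×0 = 0
C[1][0] = 2×2 + 1×2 = 6
C[1][1] = 2×0 + 1×0 = 0
Result: [[2, 0], [6, 0]]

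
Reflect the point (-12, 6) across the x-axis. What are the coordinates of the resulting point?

Reflection across x-axis: (-12, 6) → (-12, -6)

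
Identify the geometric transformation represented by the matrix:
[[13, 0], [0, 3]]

This matrix represents: non-uniform scaling by sx = 13, sy = 3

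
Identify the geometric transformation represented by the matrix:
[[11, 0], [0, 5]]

This matrix represents: non-uniform scaling by sx = 11, sy = 5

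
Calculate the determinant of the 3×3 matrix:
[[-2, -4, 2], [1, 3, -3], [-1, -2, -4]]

Expansion along first row:
det = -2·det([[3,-3],[-2,-4]]) - -4·det([[1,-3],[-1,-4]]) + 2·det([[1,3],[-1,-2]])
    = -2·(3·-4 - -3·-2) - -4·(1·-4 - -3·-1) + 2·(1·-2 - 3·-1)
    = -2·-18 - -4·-7 + 2·1
    = 36 + -28 + 2 = 10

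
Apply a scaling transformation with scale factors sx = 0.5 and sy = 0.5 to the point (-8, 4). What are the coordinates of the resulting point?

Scaling matrix:
[[0.50, 0], [0, 0.50]]
Result: (-8 × 0.5, 4 × 0.5) = (-4, 2)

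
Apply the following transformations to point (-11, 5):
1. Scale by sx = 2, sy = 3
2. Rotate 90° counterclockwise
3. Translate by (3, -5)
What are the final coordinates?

Step 1: Scale → (-22, 15)
Step 2: Rotate 90° → (-15, -22)
Step 3: Translate → (-12, -27)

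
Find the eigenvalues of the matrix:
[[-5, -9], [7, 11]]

Characteristic equation: det(A - λI) = 0
λ² - (trace)λ + (det) = 0
trace = -5 + 11 = 6, det = (-5)(11) - (-9)(7) = 8
λ² - (6)λ + (8) = 0
λ = (6 ± √((6)² - 4·(8))) / 2 = (6 ± √4) / 2
Solving: λ = 2, 4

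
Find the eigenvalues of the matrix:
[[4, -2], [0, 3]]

Characteristic equation: det(A - λI) = 0
λ² - (trace)λ + (det) = 0
trace = 4 + 3 = 7, det = (4)(3) - (-2)(0) = 12
λ² - (7)λ + (12) = 0
λ = (7 ± √((7)² - 4·(12))) / 2 = (7 ± √1) / 2
Solving: λ = 3, 4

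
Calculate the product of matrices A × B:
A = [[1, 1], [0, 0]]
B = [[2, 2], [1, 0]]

Matrix multiplication:
C[0][0] = 1×2 + 1×1 = 3
C[0][1] = 1×2 + 1×0 = 2
C[1][0] = 0×2 + 0×1 = 0
C[1][1] = 0×2 + 0×0 = 0
Result: [[3, 2], [0, 0]]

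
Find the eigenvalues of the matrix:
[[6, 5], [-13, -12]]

Characteristic equation: det(A - λI) = 0
λ² - (trace)λ + (det) = 0
trace = 6 + -12 = -6, det = (6)(-12) - (5)(-13) = -7
λ² - (-6)λ + (-7) = 0
λ = (-6 ± √((-6)² - 4·(-7))) / 2 = (-6 ± √64) / 2
Solving: λ = -7, 1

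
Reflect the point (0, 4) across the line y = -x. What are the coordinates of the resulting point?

Reflection across line y = -x: (0, 4) → (-4, 0)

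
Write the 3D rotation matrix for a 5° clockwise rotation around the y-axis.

Rotation matrix for clockwise 5° around y-axis:
A clockwise rotation by 5° is a counterclockwise rotation by -5°.
cos(-5°) = 0.9962, sin(-5°) = -0.0872
Result: [[0.9962, 0, -0.0872], [0, 1, 0], [0.0872, 0, 0.9962]]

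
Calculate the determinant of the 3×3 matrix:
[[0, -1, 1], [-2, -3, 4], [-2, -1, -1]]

Expansion along first row:
det = 0·det([[-3,4],[-1,-1]]) - -1·det([[-2,4],[-2,-1]]) + 1·det([[-2,-3],[-2,-1]])
    = 0·(-3·-1 - 4·-1) - -1·(-2·-1 - 4·-2) + 1·(-2·-1 - -3·-2)
    = 0·7 - -1·10 + 1·-4
    = 0 + 10 + -4 = 6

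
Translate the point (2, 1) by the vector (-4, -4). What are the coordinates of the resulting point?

Translation by (-4, -4) (homogeneous matrix [[1, 0, -4], [0, 1, -4], [0, 0, 1]]):
x' = 2 + -4 = -2
y' = 1 + -4 = -3
Result: (-2, -3)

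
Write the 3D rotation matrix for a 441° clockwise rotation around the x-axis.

Rotation matrix for clockwise 441° around x-axis:
A clockwise rotation by 441° is a counterclockwise rotation by -441°.
cos(-441°) = 0.1564, sin(-441°) = -0.9877
Result: [[1, 0, 0], [0, 0.1564, 0.9877], [0, -0.9877, 0.1564]]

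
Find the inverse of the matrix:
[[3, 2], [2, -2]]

For [[a,b],[c,d]], inverse = (1/det)·[[d,-b],[-c,a]]
det = (3)(-2) - (2)(2) = -6 - 4 = -10
Inverse = (1/-10)·[[-2, -2], [-2, 3]]
= [[1/5, 1/5], [1/5, -3/10]]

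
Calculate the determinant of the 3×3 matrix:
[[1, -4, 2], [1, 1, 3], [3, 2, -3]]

Expansion along first row:
det = 1·det([[1,3],[2,-3]]) - -4·det([[1,3],[3,-3]]) + 2·det([[1,1],[3,2]])
    = 1·(1·-3 - 3·2) - -4·(1·-3 - 3·3) + 2·(1·2 - 1·3)
    = 1·-9 - -4·-12 + 2·-1
    = -9 + -48 + -2 = -59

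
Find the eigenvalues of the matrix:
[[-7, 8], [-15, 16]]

Characteristic equation: det(A - λI) = 0
λ² - (trace)λ + (det) = 0
trace = -7 + 16 = 9, det = (-7)(16) - (8)(-15) = 8
λ² - (9)λ + (8) = 0
λ = (9 ± √((9)² - 4·(8))) / 2 = (9 ± √49) / 2
Solving: λ = 1, 8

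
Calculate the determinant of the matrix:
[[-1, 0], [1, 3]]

For a 2×2 matrix [[a, b], [c, d]], det = ad - bc
det = (-1)(3) - (0)(1) = -3 - 0 = -3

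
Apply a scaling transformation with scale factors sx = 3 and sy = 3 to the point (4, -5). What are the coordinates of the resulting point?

Scaling matrix:
[[3, 0], [0, 3]]
Result: (4 × 3, -5 × 3) = (12, -15)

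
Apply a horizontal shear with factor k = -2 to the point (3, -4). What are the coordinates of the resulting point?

Shear matrix for horizontal shear with factor k = -2:
[[1, -2], [0, 1]]
Result: (3, -4) → (11, -4)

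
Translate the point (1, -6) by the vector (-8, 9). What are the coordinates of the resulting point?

Translation by (-8, 9) (homogeneous matrix [[1, 0, -8], [0, 1, 9], [0, 0, 1]]):
x' = 1 + -8 = -7
y' = -6 + 9 = 3
Result: (-7, 3)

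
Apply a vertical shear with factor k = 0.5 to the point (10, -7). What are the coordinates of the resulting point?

Shear matrix for vertical shear with factor k = 0.5:
[[1, 0], [0.50, 1]]
Result: (10, -7) → (10, -2)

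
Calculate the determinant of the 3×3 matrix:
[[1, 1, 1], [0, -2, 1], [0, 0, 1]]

Expansion along first row:
det = 1·det([[-2,1],[0,1]]) - 1·det([[0,1],[0,1]]) + 1·det([[0,-2],[0,0]])
    = 1·(-2·1 - 1·0) - 1·(0·1 - 1·0) + 1·(0·0 - -2·0)
    = 1·-2 - 1·0 + 1·0
    = -2 + 0 + 0 = -2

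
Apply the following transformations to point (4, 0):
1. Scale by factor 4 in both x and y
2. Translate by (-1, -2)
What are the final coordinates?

Step 1: Scale (4, 0) by 4 → (16, 0)
Step 2: Translate by (-1, -2) → (15, -2)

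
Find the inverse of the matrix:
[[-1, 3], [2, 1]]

For [[a,b],[c,d]], inverse = (1/det)·[[d,-b],[-c,a]]
det = (-1)(1) - (3)(2) = -1 - 6 = -7
Inverse = (1/-7)·[[1, -3], [-2, -1]]
= [[-1/7, 3/7], [2/7, 1/7]]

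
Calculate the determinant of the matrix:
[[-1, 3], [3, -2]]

For a 2×2 matrix [[a, b], [c, d]], det = ad - bc
det = (-1)(-2) - (3)(3) = 2 - 9 = -7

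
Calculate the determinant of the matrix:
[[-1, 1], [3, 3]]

For a 2×2 matrix [[a, b], [c, d]], det = ad - bc
det = (-1)(3) - (1)(3) = -3 - 3 = -6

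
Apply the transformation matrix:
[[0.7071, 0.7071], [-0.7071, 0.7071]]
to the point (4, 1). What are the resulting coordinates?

Matrix multiplication:
[[0.7071, 0.7071], [-0.7071, 0.7071]] × [4, 1]ᵀ
= [(0.7071)(4) + (0.7071)(1), (-0.7071)(4) + (0.7071)(1)]ᵀ
= [3.5355, -2.1213]ᵀ
Result: (3.5355, -2.1213)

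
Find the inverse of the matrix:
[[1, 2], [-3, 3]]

For [[a,b],[c,d]], inverse = (1/det)·[[d,-b],[-c,a]]
det = (1)(3) - (2)(-3) = 3 - -6 = 9
Inverse = (1/9)·[[3, -2], [3, 1]]
= [[1/3, -2/9], [1/3, 1/9]]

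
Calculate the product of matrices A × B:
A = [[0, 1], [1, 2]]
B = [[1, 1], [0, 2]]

Matrix multiplication:
C[0][0] = 0×1 + 1×0 = 0
C[0][1] = 0×1 + 1×2 = 2
C[1][0] = 1×1 + 2×0 = 1
C[1][1] = 1×1 + 2×2 = 5
Result: [[0, 2], [1, 5]]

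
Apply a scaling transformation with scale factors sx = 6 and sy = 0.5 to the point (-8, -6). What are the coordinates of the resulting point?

Scaling matrix:
[[6, 0], [0, 0.50]]
Result: (-8 × 6, -6 × 0.5) = (-48, -3)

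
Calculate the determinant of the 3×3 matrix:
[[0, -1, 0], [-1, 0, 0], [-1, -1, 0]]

Expansion along first row:
det = 0·det([[0,0],[-1,0]]) - -1·det([[-1,0],[-1,0]]) + 0·det([[-1,0],[-1,-1]])
    = 0·(0·0 - 0·-1) - -1·(-1·0 - 0·-1) + 0·(-1·-1 - 0·-1)
    = 0·0 - -1·0 + 0·1
    = 0 + 0 + 0 = 0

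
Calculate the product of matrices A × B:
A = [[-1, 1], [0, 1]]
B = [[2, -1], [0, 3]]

Matrix multiplication:
C[0][0] = -1×2 + 1×0 = -2
C[0][1] = -1×-1 + 1×3 = 4
C[1][0] = 0×2 + 1×0 = 0
C[1][1] = 0×-1 + 1×3 = 3
Result: [[-2, 4], [0, 3]]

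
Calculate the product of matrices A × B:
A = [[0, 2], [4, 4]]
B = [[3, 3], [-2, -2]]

Matrix multiplication:
C[0][0] = 0×3 + 2×-2 = -4
C[0][1] = 0×3 + 2×-2 = -4
C[1][0] = 4×3 + 4×-2 = 4
C[1][1] = 4×3 + 4×-2 = 4
Result: [[-4, -4], [4, 4]]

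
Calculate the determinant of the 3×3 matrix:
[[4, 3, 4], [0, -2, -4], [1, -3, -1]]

Expansion along first row:
det = 4·det([[-2,-4],[-3,-1]]) - 3·det([[0,-4],[1,-1]]) + 4·det([[0,-2],[1,-3]])
    = 4·(-2·-1 - -4·-3) - 3·(0·-1 - -4·1) + 4·(0·-3 - -2·1)
    = 4·-10 - 3·4 + 4·2
    = -40 + -12 + 8 = -44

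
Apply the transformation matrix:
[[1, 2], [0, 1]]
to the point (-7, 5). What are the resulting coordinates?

Matrix multiplication:
[[1, 2], [0, 1]] × [-7, 5]ᵀ
= [(1)(-7) + (2)(5), (0)(-7) + (1)(5)]ᵀ
= [3, 5]ᵀ
Result: (3, 5)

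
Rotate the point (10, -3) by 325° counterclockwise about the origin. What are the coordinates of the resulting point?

Rotation matrix for 325°: [[cos 325°, -sin 325°], [sin 325°, cos 325°]] ≈ [[0.819152, 0.573576], [-0.573576, 0.819152]]
[[0.819152, 0.573576], [-0.573576, 0.819152]] × [10, -3]ᵀ ≈ [6.4708, -8.1932]ᵀ
Result: (6.4708, -8.1932)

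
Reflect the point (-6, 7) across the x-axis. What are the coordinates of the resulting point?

Reflection across x-axis: (-6, 7) → (-6, -7)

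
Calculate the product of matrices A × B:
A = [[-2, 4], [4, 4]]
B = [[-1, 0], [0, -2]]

Matrix multiplication:
C[0][0] = -2×-1 + 4×0 = 2
C[0][1] = -2×0 + 4×-2 = -8
C[1][0] = 4×-1 + 4×0 = -4
C[1][1] = 4×0 + 4×-2 = -8
Result: [[2, -8], [-4, -8]]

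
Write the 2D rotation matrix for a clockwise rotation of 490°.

Rotation matrix formula: [[cos θ, -sin θ], [sin θ, cos θ]]
A clockwise rotation by 490° is equivalent to a counterclockwise rotation by -490°.
For θ = -490°:
cos(-490°) = -0.6428
sin(-490°) = -0.7660
Result: [[-0.6428, 0.7660], [-0.7660, -0.6428]]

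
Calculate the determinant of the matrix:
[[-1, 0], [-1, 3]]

For a 2×2 matrix [[a, b], [c, d]], det = ad - bc
det = (-1)(3) - (0)(-1) = -3 - 0 = -3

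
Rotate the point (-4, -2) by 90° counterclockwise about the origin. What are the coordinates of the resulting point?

Rotation matrix for 90°: [[cos 90°, -sin 90°], [sin 90°, cos 90°]] = [[0, -1], [1, 0]]
[[0, -1], [1, 0]] × [-4, -2]ᵀ = [2, -4]ᵀ
Result: (2, -4)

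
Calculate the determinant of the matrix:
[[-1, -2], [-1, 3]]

For a 2×2 matrix [[a, b], [c, d]], det = ad - bc
det = (-1)(3) - (-2)(-1) = -3 - 2 = -5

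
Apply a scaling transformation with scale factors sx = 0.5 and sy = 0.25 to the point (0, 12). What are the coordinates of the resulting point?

Scaling matrix:
[[0.50, 0], [0, 0.25]]
Result: (0 × 0.5, 12 × 0.25) = (0, 3)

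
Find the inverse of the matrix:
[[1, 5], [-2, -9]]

For [[a,b],[c,d]], inverse = (1/det)·[[d,-b],[-c,a]]
det = (1)(-9) - (5)(-2) = -9 - -10 = 1
Inverse = [[-9, -5], [2, 1]]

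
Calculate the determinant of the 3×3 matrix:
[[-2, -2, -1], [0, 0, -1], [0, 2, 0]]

Expansion along first row:
det = -2·det([[0,-1],[2,0]]) - -2·det([[0,-1],[0,0]]) + -1·det([[0,0],[0,2]])
    = -2·(0·0 - -1·2) - -2·(0·0 - -1·0) + -1·(0·2 - 0·0)
    = -2·2 - -2·0 + -1·0
    = -4 + 0 + 0 = -4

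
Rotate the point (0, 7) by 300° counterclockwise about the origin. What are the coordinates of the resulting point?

Rotation matrix for 300°: [[cos 300°, -sin 300°], [sin 300°, cos 300°]] ≈ [[0.500000, 0.866025], [-0.866025, 0.500000]]
[[0.500000, 0.866025], [-0.866025, 0.500000]] × [0, 7]ᵀ ≈ [6.0622, 3.5000]ᵀ
Result: (6.0622, 3.5000)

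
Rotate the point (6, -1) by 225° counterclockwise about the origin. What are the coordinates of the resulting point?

Rotation matrix for 225°: [[cos 225°, -sin 225°], [sin 225°, cos 225°]] ≈ [[-0.707107, 0.707107], [-0.707107, -0.707107]]
[[-0.707107, 0.707107], [-0.707107, -0.707107]] × [6, -1]ᵀ ≈ [-4.9497, -3.5355]ᵀ
Result: (-4.9497, -3.5355)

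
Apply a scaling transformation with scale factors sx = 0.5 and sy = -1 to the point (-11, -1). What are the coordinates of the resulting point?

Scaling matrix:
[[0.50, 0], [0, -1]]
Result: (-11 × 0.5, -1 × -1) = (-5.5, 1)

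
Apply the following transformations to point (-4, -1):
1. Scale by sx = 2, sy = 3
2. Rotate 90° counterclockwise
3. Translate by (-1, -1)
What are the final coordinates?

Step 1: Scale → (-8, -3)
Step 2: Rotate 90° → (3, -8)
Step 3: Translate → (2, -9)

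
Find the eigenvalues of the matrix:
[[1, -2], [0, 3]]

Characteristic equation: det(A - λI) = 0
λ² - (trace)λ + (det) = 0
trace = 1 + 3 = 4, det = (1)(3) - (-2)(0) = 3
λ² - (4)λ + (3) = 0
λ = (4 ± √((4)² - 4·(3))) / 2 = (4 ± √4) / 2
Solving: λ = 1, 3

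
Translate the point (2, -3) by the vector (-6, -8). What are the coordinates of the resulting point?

Translation by (-6, -8) (homogeneous matrix [[1, 0, -6], [0, 1, -8], [0, 0, 1]]):
x' = 2 + -6 = -4
y' = -3 + -8 = -11
Result: (-4, -11)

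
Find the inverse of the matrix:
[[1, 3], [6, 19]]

For [[a,b],[c,d]], inverse = (1/det)·[[d,-b],[-c,a]]
det = (1)(19) - (3)(6) = 19 - 18 = 1
Inverse = [[19, -3], [-6, 1]]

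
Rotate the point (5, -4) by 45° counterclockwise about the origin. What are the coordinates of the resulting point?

Rotation matrix for 45°: [[cos 45°, -sin 45°], [sin 45°, cos 45°]] ≈ [[0.707107, -0.707107], [0.707107, 0.707107]]
[[0.707107, -0.707107], [0.707107, 0.707107]] × [5, -4]ᵀ ≈ [6.3640, 0.7071]ᵀ
Result: (6.3640, 0.7071)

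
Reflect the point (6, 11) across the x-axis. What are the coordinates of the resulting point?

Reflection across x-axis: (6, 11) → (6, -11)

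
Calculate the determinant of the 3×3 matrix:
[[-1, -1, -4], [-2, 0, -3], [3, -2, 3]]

Expansion along first row:
det = -1·det([[0,-3],[-2,3]]) - -1·det([[-2,-3],[3,3]]) + -4·det([[-2,0],[3,-2]])
    = -1·(0·3 - -3·-2) - -1·(-2·3 - -3·3) + -4·(-2·-2 - 0·3)
    = -1·-6 - -1·3 + -4·4
    = 6 + 3 + -16 = -7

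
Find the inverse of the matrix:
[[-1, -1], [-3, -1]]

For [[a,b],[c,d]], inverse = (1/det)·[[d,-b],[-c,a]]
det = (-1)(-1) - (-1)(-3) = 1 - 3 = -2
Inverse = (1/-2)·[[-1, 1], [3, -1]]
= [[1/2, -1/2], [-3/2, 1/2]]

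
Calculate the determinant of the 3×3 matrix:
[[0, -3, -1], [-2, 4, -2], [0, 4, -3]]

Expansion along first row:
det = 0·det([[4,-2],[4,-3]]) - -3·det([[-2,-2],[0,-3]]) + -1·det([[-2,4],[0,4]])
    = 0·(4·-3 - -2·4) - -3·(-2·-3 - -2·0) + -1·(-2·4 - 4·0)
    = 0·-4 - -3·6 + -1·-8
    = 0 + 18 + 8 = 26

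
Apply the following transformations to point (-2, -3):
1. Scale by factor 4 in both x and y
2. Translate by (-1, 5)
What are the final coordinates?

Step 1: Scale (-2, -3) by 4 → (-8, -12)
Step 2: Translate by (-1, 5) → (-9, -7)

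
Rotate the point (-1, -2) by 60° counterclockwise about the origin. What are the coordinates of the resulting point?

Rotation matrix for 60°: [[cos 60°, -sin 60°], [sin 60°, cos 60°]] ≈ [[0.500000, -0.866025], [0.866025, 0.500000]]
[[0.500000, -0.866025], [0.866025, 0.500000]] × [-1, -2]ᵀ ≈ [1.2321, -1.8660]ᵀ
Result: (1.2321, -1.8660)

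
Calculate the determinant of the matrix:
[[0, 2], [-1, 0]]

For a 2×2 matrix [[a, b], [c, d]], det = ad - bc
det = (0)(0) - (2)(-1) = 0 - -2 = 2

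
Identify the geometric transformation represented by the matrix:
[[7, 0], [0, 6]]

This matrix represents: non-uniform scaling by sx = 7, sy = 6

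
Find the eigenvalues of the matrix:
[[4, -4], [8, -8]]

Characteristic equation: det(A - λI) = 0
λ² - (trace)λ + (det) = 0
trace = 4 + -8 = -4, det = (4)(-8) - (-4)(8) = 0
λ² - (-4)λ + (0) = 0
λ = (-4 ± √((-4)² - 4·(0))) / 2 = (-4 ± √16) / 2
Solving: λ = -4, 0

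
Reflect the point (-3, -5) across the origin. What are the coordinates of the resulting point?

Reflection across origin: (-3, -5) → (3, 5)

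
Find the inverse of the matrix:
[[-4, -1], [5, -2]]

For [[a,b],[c,d]], inverse = (1/det)·[[d,-b],[-c,a]]
det = (-4)(-2) - (-1)(5) = 8 - -5 = 13
Inverse = (1/13)·[[-2, 1], [-5, -4]]
= [[-2/13, 1/13], [-5/13, -4/13]]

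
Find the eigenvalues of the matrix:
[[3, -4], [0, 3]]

Characteristic equation: det(A - λI) = 0
λ² - (trace)λ + (det) = 0
trace = 3 + 3 = 6, det = (3)(3) - (-4)(0) = 9
λ² - (6)λ + (9) = 0
λ = (6 ± √((6)² - 4·(9))) / 2 = (6 ± √0) / 2
Solving: λ = 3, 3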